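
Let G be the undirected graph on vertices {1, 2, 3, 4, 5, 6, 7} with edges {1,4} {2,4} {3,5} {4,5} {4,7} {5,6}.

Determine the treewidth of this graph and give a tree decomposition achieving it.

Treewidth 1.
One optimal decomposition is:
Bags: B1 = {4, 5}  B2 = {3, 5}  B3 = {1, 4}  B4 = {4, 7}  B5 = {2, 4}  B6 = {5, 6}
Tree: B1–B2, B1–B3, B1–B4, B1–B5, B2–B6

Every bag has size at most 2, so the width is 2 − 1 = 1 and tw(G) ≤ 1. Any graph with an edge has treewidth ≥ 1, and G has the edge 5–4. The upper and lower bounds meet at 1, so that is the treewidth.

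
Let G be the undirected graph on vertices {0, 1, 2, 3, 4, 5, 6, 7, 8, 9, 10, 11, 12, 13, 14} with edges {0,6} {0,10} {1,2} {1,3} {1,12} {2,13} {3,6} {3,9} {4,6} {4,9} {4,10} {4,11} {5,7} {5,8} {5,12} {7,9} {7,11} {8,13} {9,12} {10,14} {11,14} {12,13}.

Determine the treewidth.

A width-3 tree decomposition is:
Bags: B1 = {1, 2, 8, 13}  B2 = {1, 8, 12, 13}  B3 = {1, 5, 8, 12}  B4 = {1, 3, 5, 12}  B5 = {3, 5, 9, 12}  B6 = {3, 5, 7, 9}  B7 = {3, 6, 7, 9}  B8 = {4, 6, 7, 9}  B9 = {4, 6, 7, 11}  B10 = {0, 4, 6, 11}  B11 = {0, 4, 10, 11}  B12 = {0, 10, 11, 14}
Tree: B1–B2, B2–B3, B3–B4, B4–B5, B5–B6, B6–B7, B7–B8, B8–B9, B9–B10, B10–B11, B11–B12
Every bag has size at most 4, so the width is 4 − 1 = 3 and tw(G) ≤ 3. For the lower bound: the 4 vertex sets {2,8,13}, {1}, {12}, {3,5,7,9} are disjoint, each induces a connected subgraph, and every pair is joined by at least one edge of G. Contracting each set to a single vertex therefore yields K_{4} as a minor, and since treewidth is minor-monotone, tw(G) ≥ tw(K_{4}) = 3. The upper and lower bounds meet at 3, so that is the treewidth.

3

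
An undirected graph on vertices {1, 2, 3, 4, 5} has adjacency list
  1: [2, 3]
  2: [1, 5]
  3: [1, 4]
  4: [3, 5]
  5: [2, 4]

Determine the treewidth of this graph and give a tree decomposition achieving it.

Treewidth 2.
One such decomposition:
Bags: B1 = {1, 2, 5}  B2 = {1, 3, 5}  B3 = {3, 4, 5}
Tree: B1–B2, B2–B3

Every bag has size at most 3, so the width is 3 − 1 = 2 and tw(G) ≤ 2. Since 5–2–1–3–4–5 is a cycle in G, G is not acyclic. Forests are exactly the graphs of treewidth ≤ 1, so tw(G) ≥ 2. The upper and lower bounds meet at 2, so that is the treewidth.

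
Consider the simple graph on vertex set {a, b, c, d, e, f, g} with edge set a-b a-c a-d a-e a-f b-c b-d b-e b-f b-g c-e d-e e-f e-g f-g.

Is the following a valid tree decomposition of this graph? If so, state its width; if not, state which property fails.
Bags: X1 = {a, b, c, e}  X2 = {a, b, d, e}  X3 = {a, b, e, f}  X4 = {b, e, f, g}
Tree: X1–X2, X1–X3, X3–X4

Every vertex of G appears in some bag (union = {a, b, c, d, e, f, g}); every edge is covered by a bag; and for each vertex v the set of bags containing v is connected in the bag tree. The decomposition is therefore valid. The largest bag has 4 vertices, so the width is 3.

Yes; width 3.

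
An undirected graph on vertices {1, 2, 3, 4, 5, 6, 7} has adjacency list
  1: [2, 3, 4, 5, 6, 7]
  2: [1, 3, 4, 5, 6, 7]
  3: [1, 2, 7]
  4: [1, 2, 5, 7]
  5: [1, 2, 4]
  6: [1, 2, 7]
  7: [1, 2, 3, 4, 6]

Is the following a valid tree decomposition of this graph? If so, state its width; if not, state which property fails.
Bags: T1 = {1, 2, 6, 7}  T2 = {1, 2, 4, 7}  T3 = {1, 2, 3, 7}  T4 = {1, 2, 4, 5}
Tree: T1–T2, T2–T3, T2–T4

Yes; width 3.

Vertex coverage: the bags together contain {1, 2, 3, 4, 5, 6, 7}, the full vertex set. Edge coverage: each edge of G has both endpoints in at least one bag. Running intersection: for every vertex, the bags containing it form a connected subtree. All three properties hold, so this is a valid tree decomposition of width max|bag| − 1 = 3, and hence tw(G) ≤ 3.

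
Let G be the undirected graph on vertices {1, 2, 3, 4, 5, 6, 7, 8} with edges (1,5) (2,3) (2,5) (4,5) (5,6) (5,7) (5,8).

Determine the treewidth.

A width-1 tree decomposition is:
Bags: B1 = {2, 5}  B2 = {5, 8}  B3 = {5, 6}  B4 = {2, 3}  B5 = {4, 5}  B6 = {5, 7}  B7 = {1, 5}
Tree: B1–B2, B1–B3, B1–B4, B2–B5, B5–B6, B6–B7
Every bag has size at most 2, so the width is 2 − 1 = 1 and tw(G) ≤ 1. G has an edge, so its treewidth is at least 1. Therefore the treewidth is 1.

1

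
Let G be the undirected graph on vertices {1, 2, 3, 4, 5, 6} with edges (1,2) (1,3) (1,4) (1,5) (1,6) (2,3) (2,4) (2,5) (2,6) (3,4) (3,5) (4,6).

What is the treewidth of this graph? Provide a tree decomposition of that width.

Each bag holds 4 vertices, so the decomposition has width 3, which upper-bounds the treewidth. For the lower bound, the 4 vertices {1, 2, 3, 4} are pairwise adjacent, and any tree decomposition puts a clique entirely inside one bag — forcing width ≥ 3. Therefore the treewidth is 3.

Treewidth 3.
One optimal decomposition is:
Bags: B1 = {1, 2, 3, 5}  B2 = {1, 2, 3, 4}  B3 = {1, 2, 4, 6}
Tree: B1–B2, B2–B3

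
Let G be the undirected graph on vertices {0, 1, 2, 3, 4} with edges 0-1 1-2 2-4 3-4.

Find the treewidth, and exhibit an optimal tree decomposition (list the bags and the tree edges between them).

Treewidth 1.
Bags: B1 = {3, 4}  B2 = {2, 4}  B3 = {1, 2}  B4 = {0, 1}
Tree: B1–B2, B2–B3, B3–B4

Each bag holds 2 vertices, so the decomposition has width 1, which upper-bounds the treewidth. G has an edge, so its treewidth is at least 1. Hence tw(G) = 1 exactly.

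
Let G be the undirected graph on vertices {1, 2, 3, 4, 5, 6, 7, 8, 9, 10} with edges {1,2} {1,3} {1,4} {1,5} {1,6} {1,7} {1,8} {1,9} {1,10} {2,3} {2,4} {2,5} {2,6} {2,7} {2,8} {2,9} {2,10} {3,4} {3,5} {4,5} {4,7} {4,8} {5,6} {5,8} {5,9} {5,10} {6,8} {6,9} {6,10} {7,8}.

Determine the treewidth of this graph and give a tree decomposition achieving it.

Treewidth 4.
Bags: B1 = {1, 2, 5, 6, 9}  B2 = {1, 2, 5, 6, 8}  B3 = {1, 2, 4, 5, 8}  B4 = {1, 2, 3, 4, 5}  B5 = {1, 2, 5, 6, 10}  B6 = {1, 2, 4, 7, 8}
Tree: B1–B2, B2–B3, B3–B4, B2–B5, B3–B6

Each bag holds 5 vertices, so the decomposition has width 4, which upper-bounds the treewidth. For the lower bound, the 5 vertices {1, 2, 3, 4, 5} are pairwise adjacent, and any tree decomposition puts a clique entirely inside one bag — forcing width ≥ 4. The upper and lower bounds meet at 4, so that is the treewidth.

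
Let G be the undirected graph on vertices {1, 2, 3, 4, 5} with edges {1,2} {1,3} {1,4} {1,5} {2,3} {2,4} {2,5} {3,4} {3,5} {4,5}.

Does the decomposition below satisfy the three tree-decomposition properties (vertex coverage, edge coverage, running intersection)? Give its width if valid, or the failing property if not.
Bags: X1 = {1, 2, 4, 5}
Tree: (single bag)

A tree decomposition must satisfy three properties: every vertex lies in some bag; for every edge, both endpoints lie together in some bag; and for every vertex, the bags containing it form a connected subtree. Here vertex 3 appears in no bag, so the decomposition is invalid.

No — vertex 3 appears in no bag.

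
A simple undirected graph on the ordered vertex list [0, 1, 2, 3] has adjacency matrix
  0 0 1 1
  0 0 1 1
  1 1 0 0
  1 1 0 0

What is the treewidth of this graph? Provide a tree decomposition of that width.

Treewidth 2.
One optimal decomposition is:
Bags: B1 = {0, 2, 3}  B2 = {1, 2, 3}
Tree: B1–B2

The largest bag has 3 vertices, giving width 2; this decomposition certifies tw(G) ≤ 2. Since 2–0–3–1–2 is a cycle in G, G is not acyclic. Forests are exactly the graphs of treewidth ≤ 1, so tw(G) ≥ 2. Hence tw(G) = 2 exactly.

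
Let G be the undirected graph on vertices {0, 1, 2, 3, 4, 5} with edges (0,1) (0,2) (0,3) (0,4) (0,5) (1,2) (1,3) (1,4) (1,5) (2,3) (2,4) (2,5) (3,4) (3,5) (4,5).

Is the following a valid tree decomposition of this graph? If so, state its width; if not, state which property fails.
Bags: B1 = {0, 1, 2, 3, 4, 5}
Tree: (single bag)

Checking the three conditions: (i) the bags cover all of {0, 1, 2, 3, 4, 5}; (ii) for each edge, some bag contains both endpoints; (iii) the bags containing any fixed vertex form a subtree. All hold, so the decomposition is valid with width 6 − 1 = 5.

Yes; width 5.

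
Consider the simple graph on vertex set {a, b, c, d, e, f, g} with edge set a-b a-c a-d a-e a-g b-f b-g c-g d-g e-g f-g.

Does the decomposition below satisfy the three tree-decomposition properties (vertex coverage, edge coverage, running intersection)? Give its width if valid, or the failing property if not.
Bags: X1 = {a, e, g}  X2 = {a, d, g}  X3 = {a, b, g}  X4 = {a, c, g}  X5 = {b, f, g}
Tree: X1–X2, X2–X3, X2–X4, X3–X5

Yes; width 2.

Checking the three conditions: (i) the bags cover all of {a, b, c, d, e, f, g}; (ii) for each edge, some bag contains both endpoints; (iii) the bags containing any fixed vertex form a subtree. All hold, so the decomposition is valid with width 3 − 1 = 2.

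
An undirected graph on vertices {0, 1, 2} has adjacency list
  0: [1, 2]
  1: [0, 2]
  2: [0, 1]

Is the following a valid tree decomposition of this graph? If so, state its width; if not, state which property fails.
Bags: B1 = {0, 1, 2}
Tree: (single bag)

Yes; width 2.

Every vertex of G appears in some bag (union = {0, 1, 2}); every edge is covered by a bag; and for each vertex v the set of bags containing v is connected in the bag tree. The decomposition is therefore valid. The largest bag has 3 vertices, so the width is 2.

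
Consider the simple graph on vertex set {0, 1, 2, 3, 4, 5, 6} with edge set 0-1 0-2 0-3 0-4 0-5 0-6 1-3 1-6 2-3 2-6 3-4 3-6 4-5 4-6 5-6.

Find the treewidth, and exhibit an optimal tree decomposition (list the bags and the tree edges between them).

Treewidth 3.
One such decomposition:
Bags: B1 = {0, 1, 3, 6}  B2 = {0, 2, 3, 6}  B3 = {0, 3, 4, 6}  B4 = {0, 4, 5, 6}
Tree: B1–B2, B1–B3, B3–B4

Every bag has size at most 4, so the width is 4 − 1 = 3 and tw(G) ≤ 3. For the lower bound, the 4 vertices {0, 1, 3, 6} are pairwise adjacent, and any tree decomposition puts a clique entirely inside one bag — forcing width ≥ 3. The upper and lower bounds meet at 3, so that is the treewidth.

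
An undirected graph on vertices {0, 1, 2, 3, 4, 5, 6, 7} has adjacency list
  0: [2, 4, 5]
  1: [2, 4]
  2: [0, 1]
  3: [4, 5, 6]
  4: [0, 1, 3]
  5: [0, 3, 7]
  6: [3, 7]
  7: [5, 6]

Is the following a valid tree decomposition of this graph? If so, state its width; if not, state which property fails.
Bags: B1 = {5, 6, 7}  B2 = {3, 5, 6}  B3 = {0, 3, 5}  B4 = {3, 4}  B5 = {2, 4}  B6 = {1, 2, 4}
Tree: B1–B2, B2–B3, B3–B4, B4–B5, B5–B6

No — edge (0,4) lies in no bag.

A tree decomposition must satisfy three properties: every vertex lies in some bag; for every edge, both endpoints lie together in some bag; and for every vertex, the bags containing it form a connected subtree. Here edge (0,4) lies in no bag, so the decomposition is invalid.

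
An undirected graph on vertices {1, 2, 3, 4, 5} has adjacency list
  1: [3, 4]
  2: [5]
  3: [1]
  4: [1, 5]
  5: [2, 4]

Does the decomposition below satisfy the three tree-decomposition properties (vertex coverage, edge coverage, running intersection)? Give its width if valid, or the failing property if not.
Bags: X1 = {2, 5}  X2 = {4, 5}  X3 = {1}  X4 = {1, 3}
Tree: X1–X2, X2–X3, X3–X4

A tree decomposition must satisfy three properties: every vertex lies in some bag; for every edge, both endpoints lie together in some bag; and for every vertex, the bags containing it form a connected subtree. Here edge (4,1) lies in no bag, so the decomposition is invalid.

No — edge (4,1) lies in no bag.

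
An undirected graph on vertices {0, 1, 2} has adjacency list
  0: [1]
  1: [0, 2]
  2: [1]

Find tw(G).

1

A width-1 tree decomposition is:
Bags: B1 = {0, 1}  B2 = {1, 2}
Tree: B1–B2
Every bag has size at most 2, so the width is 2 − 1 = 1 and tw(G) ≤ 1. G has an edge, so its treewidth is at least 1. Therefore the treewidth is 1.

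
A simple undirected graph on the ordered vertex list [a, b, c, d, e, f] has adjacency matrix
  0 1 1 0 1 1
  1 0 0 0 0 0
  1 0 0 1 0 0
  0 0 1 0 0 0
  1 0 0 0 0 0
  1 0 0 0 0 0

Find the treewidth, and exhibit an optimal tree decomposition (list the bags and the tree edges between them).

Each bag holds 2 vertices, so the decomposition has width 1, which upper-bounds the treewidth. Since G has at least one edge (e.g. a–e), it is not an edgeless graph, so tw(G) ≥ 1. Combining the bounds, tw(G) = 1.

Treewidth 1.
One optimal decomposition is:
Bags: B1 = {a, e}  B2 = {a, f}  B3 = {a, c}  B4 = {c, d}  B5 = {a, b}
Tree: B1–B2, B2–B3, B3–B4, B2–B5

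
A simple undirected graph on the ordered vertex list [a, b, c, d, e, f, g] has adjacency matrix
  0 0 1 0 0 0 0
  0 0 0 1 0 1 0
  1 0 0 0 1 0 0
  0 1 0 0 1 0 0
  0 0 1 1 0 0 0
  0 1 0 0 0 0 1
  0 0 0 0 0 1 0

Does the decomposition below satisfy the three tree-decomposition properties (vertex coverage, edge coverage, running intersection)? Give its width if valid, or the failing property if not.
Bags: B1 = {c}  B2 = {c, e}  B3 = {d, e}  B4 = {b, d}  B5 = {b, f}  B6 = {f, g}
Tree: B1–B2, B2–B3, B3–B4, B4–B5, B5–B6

A tree decomposition must satisfy three properties: every vertex lies in some bag; for every edge, both endpoints lie together in some bag; and for every vertex, the bags containing it form a connected subtree. Here vertex a appears in no bag, so the decomposition is invalid.

No — vertex a appears in no bag.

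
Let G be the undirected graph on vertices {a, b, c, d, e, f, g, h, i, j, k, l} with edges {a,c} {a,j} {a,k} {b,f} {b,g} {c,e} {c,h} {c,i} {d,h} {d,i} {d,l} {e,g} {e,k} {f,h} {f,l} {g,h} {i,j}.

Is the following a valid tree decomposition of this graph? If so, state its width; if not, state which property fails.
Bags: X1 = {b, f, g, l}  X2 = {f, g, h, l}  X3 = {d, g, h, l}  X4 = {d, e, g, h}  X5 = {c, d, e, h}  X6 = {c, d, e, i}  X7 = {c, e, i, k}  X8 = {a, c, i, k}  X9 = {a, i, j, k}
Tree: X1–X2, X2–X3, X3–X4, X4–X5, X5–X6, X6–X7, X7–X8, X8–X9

Checking the three conditions: (i) the bags cover all of {a, b, c, d, e, f, g, h, i, j, k, l}; (ii) for each edge, some bag contains both endpoints; (iii) the bags containing any fixed vertex form a subtree. All hold, so the decomposition is valid with width 4 − 1 = 3.

Yes; width 3.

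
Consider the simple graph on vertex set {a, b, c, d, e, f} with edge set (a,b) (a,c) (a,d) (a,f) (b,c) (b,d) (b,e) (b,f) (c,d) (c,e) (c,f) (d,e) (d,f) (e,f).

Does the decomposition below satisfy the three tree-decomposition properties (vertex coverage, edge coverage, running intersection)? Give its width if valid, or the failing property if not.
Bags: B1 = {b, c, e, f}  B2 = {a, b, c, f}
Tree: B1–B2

A tree decomposition must satisfy three properties: every vertex lies in some bag; for every edge, both endpoints lie together in some bag; and for every vertex, the bags containing it form a connected subtree. Here vertex d appears in no bag, so the decomposition is invalid.

No — vertex d appears in no bag.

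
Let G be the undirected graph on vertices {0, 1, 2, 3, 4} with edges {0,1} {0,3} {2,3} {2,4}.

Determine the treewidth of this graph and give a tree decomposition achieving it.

Treewidth 1.
One optimal decomposition is:
Bags: B1 = {2, 4}  B2 = {2, 3}  B3 = {0, 3}  B4 = {0, 1}
Tree: B1–B2, B2–B3, B3–B4

Each bag holds 2 vertices, so the decomposition has width 1, which upper-bounds the treewidth. G has an edge, so its treewidth is at least 1. The upper and lower bounds meet at 1, so that is the treewidth.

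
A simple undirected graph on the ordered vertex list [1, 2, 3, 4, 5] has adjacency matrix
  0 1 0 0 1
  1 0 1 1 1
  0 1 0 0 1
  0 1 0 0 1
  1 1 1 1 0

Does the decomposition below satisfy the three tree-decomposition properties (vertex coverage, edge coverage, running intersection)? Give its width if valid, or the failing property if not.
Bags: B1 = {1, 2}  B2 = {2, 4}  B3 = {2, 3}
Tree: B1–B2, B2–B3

No — vertex 5 appears in no bag.

A tree decomposition must satisfy three properties: every vertex lies in some bag; for every edge, both endpoints lie together in some bag; and for every vertex, the bags containing it form a connected subtree. Here vertex 5 appears in no bag, so the decomposition is invalid.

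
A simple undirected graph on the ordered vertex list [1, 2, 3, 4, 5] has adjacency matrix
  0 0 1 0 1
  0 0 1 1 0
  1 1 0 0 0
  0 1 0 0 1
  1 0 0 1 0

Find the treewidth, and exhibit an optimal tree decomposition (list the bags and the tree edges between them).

Treewidth 2.
One optimal decomposition is:
Bags: B1 = {2, 4, 5}  B2 = {2, 3, 5}  B3 = {1, 3, 5}
Tree: B1–B2, B2–B3

The largest bag has 3 vertices, giving width 2; this decomposition certifies tw(G) ≤ 2. For the lower bound, G contains the cycle 5–4–2–3–1–5, so G is not a forest; only forests have treewidth ≤ 1, hence tw(G) ≥ 2. Hence tw(G) = 2 exactly.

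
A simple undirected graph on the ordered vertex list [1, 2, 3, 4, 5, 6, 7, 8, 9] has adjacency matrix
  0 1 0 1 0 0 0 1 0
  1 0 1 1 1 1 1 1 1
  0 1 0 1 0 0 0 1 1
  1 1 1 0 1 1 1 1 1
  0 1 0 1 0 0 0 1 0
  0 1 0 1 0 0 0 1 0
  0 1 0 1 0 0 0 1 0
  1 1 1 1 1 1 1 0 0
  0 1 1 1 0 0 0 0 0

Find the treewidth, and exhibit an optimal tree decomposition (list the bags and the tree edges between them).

Treewidth 3.
Bags: B1 = {2, 4, 5, 8}  B2 = {2, 3, 4, 8}  B3 = {2, 4, 7, 8}  B4 = {1, 2, 4, 8}  B5 = {2, 3, 4, 9}  B6 = {2, 4, 6, 8}
Tree: B1–B2, B1–B3, B1–B4, B2–B5, B2–B6

Every bag has size at most 4, so the width is 4 − 1 = 3 and tw(G) ≤ 3. Conversely, {1, 2, 4, 8} is a clique of size 4, and the vertices of any clique must share a bag in every tree decomposition; so some bag has ≥ 4 vertices and tw(G) ≥ 3. Combining the bounds, tw(G) = 3.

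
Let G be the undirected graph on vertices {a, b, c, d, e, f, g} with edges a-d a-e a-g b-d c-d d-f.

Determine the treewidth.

1

A width-1 tree decomposition is:
Bags: B1 = {d, f}  B2 = {a, d}  B3 = {b, d}  B4 = {c, d}  B5 = {a, g}  B6 = {a, e}
Tree: B1–B2, B1–B3, B3–B4, B2–B5, B2–B6
Every bag has size at most 2, so the width is 2 − 1 = 1 and tw(G) ≤ 1. Any graph with an edge has treewidth ≥ 1, and G has the edge f–d. Therefore the treewidth is 1.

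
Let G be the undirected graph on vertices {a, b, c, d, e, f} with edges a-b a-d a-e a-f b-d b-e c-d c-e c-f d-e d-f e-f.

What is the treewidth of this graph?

A width-3 tree decomposition is:
Bags: B1 = {a, d, e, f}  B2 = {c, d, e, f}  B3 = {a, b, d, e}
Tree: B1–B2, B1–B3
Every bag has size at most 4, so the width is 4 − 1 = 3 and tw(G) ≤ 3. For the lower bound, the 4 vertices {c, d, e, f} are pairwise adjacent, and any tree decomposition puts a clique entirely inside one bag — forcing width ≥ 3. Therefore the treewidth is 3.

3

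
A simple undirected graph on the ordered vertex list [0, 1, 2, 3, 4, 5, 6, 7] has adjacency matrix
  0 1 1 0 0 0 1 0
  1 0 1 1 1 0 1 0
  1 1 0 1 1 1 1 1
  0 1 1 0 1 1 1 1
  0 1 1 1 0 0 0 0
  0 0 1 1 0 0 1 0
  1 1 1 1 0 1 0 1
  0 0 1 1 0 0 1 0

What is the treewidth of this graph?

3

A width-3 tree decomposition is:
Bags: B1 = {0, 1, 2, 6}  B2 = {1, 2, 3, 6}  B3 = {2, 3, 6, 7}  B4 = {1, 2, 3, 4}  B5 = {2, 3, 5, 6}
Tree: B1–B2, B2–B3, B2–B4, B2–B5
Every bag has size at most 4, so the width is 4 − 1 = 3 and tw(G) ≤ 3. For the lower bound, the 4 vertices {0, 1, 2, 6} are pairwise adjacent, and any tree decomposition puts a clique entirely inside one bag — forcing width ≥ 3. The upper and lower bounds meet at 3, so that is the treewidth.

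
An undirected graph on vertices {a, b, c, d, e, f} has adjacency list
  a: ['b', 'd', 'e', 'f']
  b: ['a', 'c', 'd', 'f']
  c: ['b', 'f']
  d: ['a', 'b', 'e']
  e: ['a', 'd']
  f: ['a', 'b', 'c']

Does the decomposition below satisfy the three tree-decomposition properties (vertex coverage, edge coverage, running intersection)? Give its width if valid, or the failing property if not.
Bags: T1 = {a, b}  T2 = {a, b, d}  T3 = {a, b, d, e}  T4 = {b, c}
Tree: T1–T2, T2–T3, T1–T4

No — vertex f appears in no bag.

A tree decomposition must satisfy three properties: every vertex lies in some bag; for every edge, both endpoints lie together in some bag; and for every vertex, the bags containing it form a connected subtree. Here vertex f appears in no bag, so the decomposition is invalid.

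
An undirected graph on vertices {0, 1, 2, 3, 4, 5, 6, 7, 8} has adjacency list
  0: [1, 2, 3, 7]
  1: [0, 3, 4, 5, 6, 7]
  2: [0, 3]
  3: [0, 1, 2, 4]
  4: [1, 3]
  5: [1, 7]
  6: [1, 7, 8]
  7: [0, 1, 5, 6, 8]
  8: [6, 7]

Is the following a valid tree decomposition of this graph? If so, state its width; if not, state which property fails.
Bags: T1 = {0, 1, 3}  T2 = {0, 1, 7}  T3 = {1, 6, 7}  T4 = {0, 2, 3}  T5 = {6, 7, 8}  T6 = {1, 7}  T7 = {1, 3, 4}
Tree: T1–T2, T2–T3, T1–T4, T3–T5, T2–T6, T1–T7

A tree decomposition must satisfy three properties: every vertex lies in some bag; for every edge, both endpoints lie together in some bag; and for every vertex, the bags containing it form a connected subtree. Here vertex 5 appears in no bag, so the decomposition is invalid.

No — vertex 5 appears in no bag.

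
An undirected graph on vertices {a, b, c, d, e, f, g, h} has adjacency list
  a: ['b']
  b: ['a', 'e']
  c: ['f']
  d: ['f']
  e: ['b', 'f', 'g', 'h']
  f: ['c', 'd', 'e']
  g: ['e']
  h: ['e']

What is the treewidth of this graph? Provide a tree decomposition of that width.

Treewidth 1.
One such decomposition:
Bags: B1 = {e, g}  B2 = {b, e}  B3 = {e, f}  B4 = {c, f}  B5 = {d, f}  B6 = {a, b}  B7 = {e, h}
Tree: B1–B2, B1–B3, B3–B4, B4–B5, B2–B6, B3–B7

The largest bag has 2 vertices, giving width 1; this decomposition certifies tw(G) ≤ 1. G has an edge, so its treewidth is at least 1. Combining the bounds, tw(G) = 1.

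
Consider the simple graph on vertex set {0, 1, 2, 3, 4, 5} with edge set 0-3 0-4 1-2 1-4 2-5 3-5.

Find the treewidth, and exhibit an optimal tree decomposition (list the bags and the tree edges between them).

Treewidth 2.
Bags: B1 = {1, 2, 5}  B2 = {1, 3, 5}  B3 = {0, 1, 3}  B4 = {0, 1, 4}
Tree: B1–B2, B2–B3, B3–B4

Every bag has size at most 3, so the width is 3 − 1 = 2 and tw(G) ≤ 2. The edges 1–2–5–3–0–4–1 form a cycle, so G is not a tree and its treewidth is at least 2. Hence tw(G) = 2 exactly.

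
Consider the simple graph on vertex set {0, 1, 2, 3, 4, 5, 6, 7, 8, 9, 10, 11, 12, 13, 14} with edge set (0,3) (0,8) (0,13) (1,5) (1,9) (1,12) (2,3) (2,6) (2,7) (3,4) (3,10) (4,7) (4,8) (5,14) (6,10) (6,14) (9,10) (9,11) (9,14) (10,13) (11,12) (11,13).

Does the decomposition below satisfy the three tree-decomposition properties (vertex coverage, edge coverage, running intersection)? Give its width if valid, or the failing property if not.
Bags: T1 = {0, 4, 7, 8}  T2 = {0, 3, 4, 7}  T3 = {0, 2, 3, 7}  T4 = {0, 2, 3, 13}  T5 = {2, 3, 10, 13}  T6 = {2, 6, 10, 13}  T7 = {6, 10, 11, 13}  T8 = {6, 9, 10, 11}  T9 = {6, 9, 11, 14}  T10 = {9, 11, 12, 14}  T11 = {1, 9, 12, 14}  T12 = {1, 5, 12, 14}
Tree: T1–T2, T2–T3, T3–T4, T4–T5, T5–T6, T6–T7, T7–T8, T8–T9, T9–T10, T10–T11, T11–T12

Vertex coverage: the bags together contain {0, 1, 2, 3, 4, 5, 6, 7, 8, 9, 10, 11, 12, 13, 14}, the full vertex set. Edge coverage: each edge of G has both endpoints in at least one bag. Running intersection: for every vertex, the bags containing it form a connected subtree. All three properties hold, so this is a valid tree decomposition of width max|bag| − 1 = 3, and hence tw(G) ≤ 3.

Yes; width 3.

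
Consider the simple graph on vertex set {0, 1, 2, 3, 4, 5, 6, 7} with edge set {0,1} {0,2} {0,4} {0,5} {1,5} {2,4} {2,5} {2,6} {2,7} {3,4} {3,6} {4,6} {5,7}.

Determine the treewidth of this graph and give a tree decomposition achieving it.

Treewidth 2.
One such decomposition:
Bags: B1 = {0, 2, 4}  B2 = {0, 2, 5}  B3 = {2, 4, 6}  B4 = {2, 5, 7}  B5 = {3, 4, 6}  B6 = {0, 1, 5}
Tree: B1–B2, B1–B3, B2–B4, B3–B5, B2–B6

The largest bag has 3 vertices, giving width 2; this decomposition certifies tw(G) ≤ 2. On the other hand G contains the 3-clique {0, 1, 5}. A clique must lie in a single bag of any decomposition, so no decomposition can have width below 2. Therefore the treewidth is 2.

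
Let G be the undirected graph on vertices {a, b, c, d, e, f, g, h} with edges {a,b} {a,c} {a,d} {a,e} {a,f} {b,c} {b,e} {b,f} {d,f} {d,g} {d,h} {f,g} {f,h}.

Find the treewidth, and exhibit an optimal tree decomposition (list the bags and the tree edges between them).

Treewidth 2.
Bags: B1 = {a, d, f}  B2 = {d, f, g}  B3 = {a, b, f}  B4 = {a, b, e}  B5 = {a, b, c}  B6 = {d, f, h}
Tree: B1–B2, B1–B3, B3–B4, B4–B5, B1–B6

The largest bag has 3 vertices, giving width 2; this decomposition certifies tw(G) ≤ 2. Conversely, {a, b, e} is a clique of size 3, and the vertices of any clique must share a bag in every tree decomposition; so some bag has ≥ 3 vertices and tw(G) ≥ 2. Hence tw(G) = 2 exactly.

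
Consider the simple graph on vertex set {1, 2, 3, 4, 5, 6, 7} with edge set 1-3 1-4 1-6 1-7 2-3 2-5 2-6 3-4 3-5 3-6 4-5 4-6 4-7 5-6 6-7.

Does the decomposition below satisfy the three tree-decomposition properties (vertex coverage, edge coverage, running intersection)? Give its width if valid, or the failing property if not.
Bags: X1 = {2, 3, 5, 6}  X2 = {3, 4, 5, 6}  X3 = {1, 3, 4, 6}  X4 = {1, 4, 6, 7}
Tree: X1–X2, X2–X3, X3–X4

Checking the three conditions: (i) the bags cover all of {1, 2, 3, 4, 5, 6, 7}; (ii) for each edge, some bag contains both endpoints; (iii) the bags containing any fixed vertex form a subtree. All hold, so the decomposition is valid with width 4 − 1 = 3.

Yes; width 3.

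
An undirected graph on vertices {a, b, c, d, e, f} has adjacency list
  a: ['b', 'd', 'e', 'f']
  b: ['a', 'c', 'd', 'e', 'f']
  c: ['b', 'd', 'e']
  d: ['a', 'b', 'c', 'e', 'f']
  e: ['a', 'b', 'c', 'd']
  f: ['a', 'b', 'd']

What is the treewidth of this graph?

3

A width-3 tree decomposition is:
Bags: B1 = {b, c, d, e}  B2 = {a, b, d, e}  B3 = {a, b, d, f}
Tree: B1–B2, B2–B3
The largest bag has 4 vertices, giving width 3; this decomposition certifies tw(G) ≤ 3. For the lower bound, the 4 vertices {b, c, d, e} are pairwise adjacent, and any tree decomposition puts a clique entirely inside one bag — forcing width ≥ 3. Therefore the treewidth is 3.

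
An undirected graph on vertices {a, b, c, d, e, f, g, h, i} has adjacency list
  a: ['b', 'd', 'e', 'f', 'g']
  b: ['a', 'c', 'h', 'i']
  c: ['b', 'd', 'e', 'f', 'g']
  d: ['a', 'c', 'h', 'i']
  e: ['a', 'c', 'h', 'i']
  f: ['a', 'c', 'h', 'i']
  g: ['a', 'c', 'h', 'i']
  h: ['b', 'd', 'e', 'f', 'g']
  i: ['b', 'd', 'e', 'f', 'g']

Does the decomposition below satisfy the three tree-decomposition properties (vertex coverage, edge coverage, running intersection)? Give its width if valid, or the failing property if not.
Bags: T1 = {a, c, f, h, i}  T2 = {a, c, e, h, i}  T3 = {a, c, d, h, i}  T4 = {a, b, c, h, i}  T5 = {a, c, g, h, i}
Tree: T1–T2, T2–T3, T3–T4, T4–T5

Yes; width 4.

Vertex coverage: the bags together contain {a, b, c, d, e, f, g, h, i}, the full vertex set. Edge coverage: each edge of G has both endpoints in at least one bag. Running intersection: for every vertex, the bags containing it form a connected subtree. All three properties hold, so this is a valid tree decomposition of width max|bag| − 1 = 4, and hence tw(G) ≤ 4.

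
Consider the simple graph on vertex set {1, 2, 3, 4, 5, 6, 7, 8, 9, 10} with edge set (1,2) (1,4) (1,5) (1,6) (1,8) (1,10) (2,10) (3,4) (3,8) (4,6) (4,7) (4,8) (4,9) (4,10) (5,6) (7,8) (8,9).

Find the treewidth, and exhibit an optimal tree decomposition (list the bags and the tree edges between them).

Every bag has size at most 3, so the width is 3 − 1 = 2 and tw(G) ≤ 2. Conversely, {1, 2, 10} is a clique of size 3, and the vertices of any clique must share a bag in every tree decomposition; so some bag has ≥ 3 vertices and tw(G) ≥ 2. The upper and lower bounds meet at 2, so that is the treewidth.

Treewidth 2.
One optimal decomposition is:
Bags: B1 = {1, 4, 10}  B2 = {1, 4, 8}  B3 = {4, 8, 9}  B4 = {1, 2, 10}  B5 = {1, 4, 6}  B6 = {1, 5, 6}  B7 = {3, 4, 8}  B8 = {4, 7, 8}
Tree: B1–B2, B2–B3, B1–B4, B1–B5, B5–B6, B3–B7, B3–B8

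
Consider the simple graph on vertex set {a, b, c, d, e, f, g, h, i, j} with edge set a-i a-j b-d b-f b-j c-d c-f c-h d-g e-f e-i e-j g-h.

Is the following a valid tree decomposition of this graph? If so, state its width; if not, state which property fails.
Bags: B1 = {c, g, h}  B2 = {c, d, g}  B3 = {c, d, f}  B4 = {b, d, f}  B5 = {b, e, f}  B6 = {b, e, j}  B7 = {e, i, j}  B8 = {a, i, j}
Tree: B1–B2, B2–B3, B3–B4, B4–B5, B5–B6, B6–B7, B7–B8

Every vertex of G appears in some bag (union = {a, b, c, d, e, f, g, h, i, j}); every edge is covered by a bag; and for each vertex v the set of bags containing v is connected in the bag tree. The decomposition is therefore valid. The largest bag has 3 vertices, so the width is 2.

Yes; width 2.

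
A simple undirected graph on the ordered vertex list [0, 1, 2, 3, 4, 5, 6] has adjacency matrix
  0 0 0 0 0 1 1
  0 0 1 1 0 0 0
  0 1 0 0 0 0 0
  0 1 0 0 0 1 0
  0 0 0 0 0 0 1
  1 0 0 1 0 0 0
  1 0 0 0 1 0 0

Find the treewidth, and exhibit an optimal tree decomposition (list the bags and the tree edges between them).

Treewidth 1.
Bags: B1 = {1, 2}  B2 = {1, 3}  B3 = {3, 5}  B4 = {0, 5}  B5 = {0, 6}  B6 = {4, 6}
Tree: B1–B2, B2–B3, B3–B4, B4–B5, B5–B6

The largest bag has 2 vertices, giving width 1; this decomposition certifies tw(G) ≤ 1. Any graph with an edge has treewidth ≥ 1, and G has the edge 2–1. The upper and lower bounds meet at 1, so that is the treewidth.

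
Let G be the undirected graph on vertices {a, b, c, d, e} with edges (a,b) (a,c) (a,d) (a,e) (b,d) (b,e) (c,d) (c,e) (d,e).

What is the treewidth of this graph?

A width-3 tree decomposition is:
Bags: B1 = {a, b, d, e}  B2 = {a, c, d, e}
Tree: B1–B2
Every bag has size at most 4, so the width is 4 − 1 = 3 and tw(G) ≤ 3. For the lower bound, the 4 vertices {a, c, d, e} are pairwise adjacent, and any tree decomposition puts a clique entirely inside one bag — forcing width ≥ 3. Therefore the treewidth is 3.

3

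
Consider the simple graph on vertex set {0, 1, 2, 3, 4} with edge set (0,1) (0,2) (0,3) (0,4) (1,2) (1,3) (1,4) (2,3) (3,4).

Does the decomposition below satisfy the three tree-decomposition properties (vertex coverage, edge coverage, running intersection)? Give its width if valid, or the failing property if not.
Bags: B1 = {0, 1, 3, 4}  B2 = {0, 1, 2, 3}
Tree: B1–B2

Yes; width 3.

Every vertex of G appears in some bag (union = {0, 1, 2, 3, 4}); every edge is covered by a bag; and for each vertex v the set of bags containing v is connected in the bag tree. The decomposition is therefore valid. The largest bag has 4 vertices, so the width is 3.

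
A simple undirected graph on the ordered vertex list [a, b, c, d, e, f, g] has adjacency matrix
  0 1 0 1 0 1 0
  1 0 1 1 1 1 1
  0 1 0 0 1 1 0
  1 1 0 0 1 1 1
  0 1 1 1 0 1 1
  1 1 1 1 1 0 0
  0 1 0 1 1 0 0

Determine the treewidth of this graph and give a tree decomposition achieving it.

Treewidth 3.
One such decomposition:
Bags: B1 = {b, c, e, f}  B2 = {b, d, e, f}  B3 = {b, d, e, g}  B4 = {a, b, d, f}
Tree: B1–B2, B2–B3, B2–B4

Every bag has size at most 4, so the width is 4 − 1 = 3 and tw(G) ≤ 3. Conversely, {b, d, e, g} is a clique of size 4, and the vertices of any clique must share a bag in every tree decomposition; so some bag has ≥ 4 vertices and tw(G) ≥ 3. Combining the bounds, tw(G) = 3.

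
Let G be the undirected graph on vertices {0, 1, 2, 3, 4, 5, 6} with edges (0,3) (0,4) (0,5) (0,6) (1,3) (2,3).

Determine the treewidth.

A width-1 tree decomposition is:
Bags: B1 = {0, 3}  B2 = {2, 3}  B3 = {1, 3}  B4 = {0, 5}  B5 = {0, 4}  B6 = {0, 6}
Tree: B1–B2, B1–B3, B1–B4, B4–B5, B1–B6
Every bag has size at most 2, so the width is 2 − 1 = 1 and tw(G) ≤ 1. Since G has at least one edge (e.g. 0–3), it is not an edgeless graph, so tw(G) ≥ 1. Hence tw(G) = 1 exactly.

1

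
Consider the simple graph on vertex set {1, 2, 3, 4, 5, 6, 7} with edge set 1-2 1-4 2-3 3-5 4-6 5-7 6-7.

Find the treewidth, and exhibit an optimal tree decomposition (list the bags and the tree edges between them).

Treewidth 2.
One such decomposition:
Bags: B1 = {1, 2, 3}  B2 = {1, 3, 4}  B3 = {3, 4, 6}  B4 = {3, 6, 7}  B5 = {3, 5, 7}
Tree: B1–B2, B2–B3, B3–B4, B4–B5

Every bag has size at most 3, so the width is 3 − 1 = 2 and tw(G) ≤ 2. For the lower bound, G contains the cycle 3–2–1–4–6–7–5–3, so G is not a forest; only forests have treewidth ≤ 1, hence tw(G) ≥ 2. The upper and lower bounds meet at 2, so that is the treewidth.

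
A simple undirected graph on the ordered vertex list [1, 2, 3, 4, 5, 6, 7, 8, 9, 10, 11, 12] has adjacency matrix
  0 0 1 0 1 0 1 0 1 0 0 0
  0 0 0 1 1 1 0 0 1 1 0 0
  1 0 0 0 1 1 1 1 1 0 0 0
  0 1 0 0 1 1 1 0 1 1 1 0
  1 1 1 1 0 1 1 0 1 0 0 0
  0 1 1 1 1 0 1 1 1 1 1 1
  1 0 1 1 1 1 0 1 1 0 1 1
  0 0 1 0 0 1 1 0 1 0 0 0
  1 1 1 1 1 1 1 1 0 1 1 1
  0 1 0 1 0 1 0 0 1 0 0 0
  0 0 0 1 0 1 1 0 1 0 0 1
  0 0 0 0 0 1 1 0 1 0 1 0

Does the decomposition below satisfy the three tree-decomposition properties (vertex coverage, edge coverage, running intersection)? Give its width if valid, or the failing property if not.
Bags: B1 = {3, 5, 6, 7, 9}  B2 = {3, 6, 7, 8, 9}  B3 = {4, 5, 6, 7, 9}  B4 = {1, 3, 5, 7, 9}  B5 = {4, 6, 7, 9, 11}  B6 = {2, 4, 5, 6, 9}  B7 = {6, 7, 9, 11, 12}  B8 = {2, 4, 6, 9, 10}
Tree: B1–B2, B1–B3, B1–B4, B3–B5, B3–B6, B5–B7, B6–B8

Yes; width 4.

Every vertex of G appears in some bag (union = {1, 2, 3, 4, 5, 6, 7, 8, 9, 10, 11, 12}); every edge is covered by a bag; and for each vertex v the set of bags containing v is connected in the bag tree. The decomposition is therefore valid. The largest bag has 5 vertices, so the width is 4.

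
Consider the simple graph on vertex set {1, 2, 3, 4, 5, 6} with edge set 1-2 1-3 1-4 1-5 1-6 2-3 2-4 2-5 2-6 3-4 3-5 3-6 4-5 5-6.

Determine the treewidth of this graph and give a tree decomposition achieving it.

The largest bag has 5 vertices, giving width 4; this decomposition certifies tw(G) ≤ 4. For the lower bound, the 5 vertices {1, 2, 3, 4, 5} are pairwise adjacent, and any tree decomposition puts a clique entirely inside one bag — forcing width ≥ 4. The upper and lower bounds meet at 4, so that is the treewidth.

Treewidth 4.
Bags: B1 = {1, 2, 3, 4, 5}  B2 = {1, 2, 3, 5, 6}
Tree: B1–B2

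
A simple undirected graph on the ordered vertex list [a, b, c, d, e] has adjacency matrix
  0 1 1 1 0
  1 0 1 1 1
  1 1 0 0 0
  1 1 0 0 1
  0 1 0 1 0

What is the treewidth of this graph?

A width-2 tree decomposition is:
Bags: B1 = {a, b, d}  B2 = {a, b, c}  B3 = {b, d, e}
Tree: B1–B2, B1–B3
Every bag has size at most 3, so the width is 3 − 1 = 2 and tw(G) ≤ 2. On the other hand G contains the 3-clique {b, d, e}. A clique must lie in a single bag of any decomposition, so no decomposition can have width below 2. Combining the bounds, tw(G) = 2.

2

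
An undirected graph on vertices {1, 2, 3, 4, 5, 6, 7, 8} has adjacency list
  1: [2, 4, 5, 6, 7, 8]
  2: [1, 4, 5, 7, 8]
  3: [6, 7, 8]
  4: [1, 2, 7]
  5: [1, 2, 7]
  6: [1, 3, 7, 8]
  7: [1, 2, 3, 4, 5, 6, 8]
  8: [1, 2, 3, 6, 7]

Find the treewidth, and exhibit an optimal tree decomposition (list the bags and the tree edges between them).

Treewidth 3.
Bags: B1 = {1, 2, 7, 8}  B2 = {1, 6, 7, 8}  B3 = {1, 2, 5, 7}  B4 = {3, 6, 7, 8}  B5 = {1, 2, 4, 7}
Tree: B1–B2, B1–B3, B2–B4, B3–B5

Each bag holds 4 vertices, so the decomposition has width 3, which upper-bounds the treewidth. On the other hand G contains the 4-clique {1, 2, 7, 8}. A clique must lie in a single bag of any decomposition, so no decomposition can have width below 3. Therefore the treewidth is 3.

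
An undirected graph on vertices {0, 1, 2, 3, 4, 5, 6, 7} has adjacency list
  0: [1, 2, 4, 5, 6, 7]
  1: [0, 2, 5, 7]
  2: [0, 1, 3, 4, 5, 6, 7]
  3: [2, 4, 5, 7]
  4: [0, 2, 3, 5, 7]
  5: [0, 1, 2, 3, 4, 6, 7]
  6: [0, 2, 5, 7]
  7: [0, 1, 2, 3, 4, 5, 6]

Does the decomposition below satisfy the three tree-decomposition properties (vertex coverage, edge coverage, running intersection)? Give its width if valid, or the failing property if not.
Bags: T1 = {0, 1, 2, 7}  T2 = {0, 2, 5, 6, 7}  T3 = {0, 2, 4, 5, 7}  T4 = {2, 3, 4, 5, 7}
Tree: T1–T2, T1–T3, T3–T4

A tree decomposition must satisfy three properties: every vertex lies in some bag; for every edge, both endpoints lie together in some bag; and for every vertex, the bags containing it form a connected subtree. Here edge (5,1) lies in no bag, so the decomposition is invalid.

No — edge (5,1) lies in no bag.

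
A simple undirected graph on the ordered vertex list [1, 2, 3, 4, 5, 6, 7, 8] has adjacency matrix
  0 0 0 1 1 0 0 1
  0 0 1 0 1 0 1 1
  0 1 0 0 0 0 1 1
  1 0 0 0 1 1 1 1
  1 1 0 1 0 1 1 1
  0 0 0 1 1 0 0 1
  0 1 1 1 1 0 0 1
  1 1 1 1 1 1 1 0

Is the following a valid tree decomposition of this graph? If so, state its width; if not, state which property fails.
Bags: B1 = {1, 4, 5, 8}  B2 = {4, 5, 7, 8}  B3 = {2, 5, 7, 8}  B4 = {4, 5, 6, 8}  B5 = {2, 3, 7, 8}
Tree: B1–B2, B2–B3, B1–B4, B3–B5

Yes; width 3.

Vertex coverage: the bags together contain {1, 2, 3, 4, 5, 6, 7, 8}, the full vertex set. Edge coverage: each edge of G has both endpoints in at least one bag. Running intersection: for every vertex, the bags containing it form a connected subtree. All three properties hold, so this is a valid tree decomposition of width max|bag| − 1 = 3, and hence tw(G) ≤ 3.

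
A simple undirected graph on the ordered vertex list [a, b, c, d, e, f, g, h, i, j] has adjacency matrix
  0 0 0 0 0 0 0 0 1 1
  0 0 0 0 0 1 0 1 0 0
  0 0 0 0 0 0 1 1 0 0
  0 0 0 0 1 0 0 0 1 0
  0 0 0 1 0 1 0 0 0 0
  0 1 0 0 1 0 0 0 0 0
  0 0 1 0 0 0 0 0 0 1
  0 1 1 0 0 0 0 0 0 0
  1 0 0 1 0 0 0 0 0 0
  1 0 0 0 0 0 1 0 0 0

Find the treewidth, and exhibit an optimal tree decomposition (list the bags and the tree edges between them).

Treewidth 2.
One such decomposition:
Bags: B1 = {d, e, i}  B2 = {a, e, i}  B3 = {a, e, j}  B4 = {e, g, j}  B5 = {c, e, g}  B6 = {c, e, h}  B7 = {b, e, h}  B8 = {b, e, f}
Tree: B1–B2, B2–B3, B3–B4, B4–B5, B5–B6, B6–B7, B7–B8

Each bag holds 3 vertices, so the decomposition has width 2, which upper-bounds the treewidth. Since e–d–i–a–j–g–c–h–b–f–e is a cycle in G, G is not acyclic. Forests are exactly the graphs of treewidth ≤ 1, so tw(G) ≥ 2. Hence tw(G) = 2 exactly.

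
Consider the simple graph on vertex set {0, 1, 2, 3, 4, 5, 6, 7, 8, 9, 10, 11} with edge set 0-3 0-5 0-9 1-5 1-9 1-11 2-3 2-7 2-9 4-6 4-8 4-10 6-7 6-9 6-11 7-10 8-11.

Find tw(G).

A width-3 tree decomposition is:
Bags: B1 = {4, 7, 8, 10}  B2 = {4, 6, 7, 8}  B3 = {6, 7, 8, 11}  B4 = {2, 6, 7, 11}  B5 = {2, 6, 9, 11}  B6 = {1, 2, 9, 11}  B7 = {1, 2, 3, 9}  B8 = {0, 1, 3, 9}  B9 = {0, 1, 3, 5}
Tree: B1–B2, B2–B3, B3–B4, B4–B5, B5–B6, B6–B7, B7–B8, B8–B9
Every bag has size at most 4, so the width is 4 − 1 = 3 and tw(G) ≤ 3. For the lower bound: the 4 vertex sets {4,8,10}, {7}, {6}, {1,2,9,11} are disjoint, each induces a connected subgraph, and every pair is joined by at least one edge of G. Contracting each set to a single vertex therefore yields K_{4} as a minor, and since treewidth is minor-monotone, tw(G) ≥ tw(K_{4}) = 3. Therefore the treewidth is 3.

3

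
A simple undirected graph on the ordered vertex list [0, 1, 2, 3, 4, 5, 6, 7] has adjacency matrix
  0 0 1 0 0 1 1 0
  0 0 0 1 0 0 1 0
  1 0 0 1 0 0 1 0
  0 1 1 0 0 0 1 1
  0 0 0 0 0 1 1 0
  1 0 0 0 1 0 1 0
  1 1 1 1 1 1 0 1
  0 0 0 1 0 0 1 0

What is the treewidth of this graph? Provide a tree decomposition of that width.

Treewidth 2.
One optimal decomposition is:
Bags: B1 = {0, 2, 6}  B2 = {0, 5, 6}  B3 = {4, 5, 6}  B4 = {2, 3, 6}  B5 = {3, 6, 7}  B6 = {1, 3, 6}
Tree: B1–B2, B2–B3, B1–B4, B4–B5, B5–B6

Each bag holds 3 vertices, so the decomposition has width 2, which upper-bounds the treewidth. For the lower bound, the 3 vertices {0, 2, 6} are pairwise adjacent, and any tree decomposition puts a clique entirely inside one bag — forcing width ≥ 2. Combining the bounds, tw(G) = 2.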